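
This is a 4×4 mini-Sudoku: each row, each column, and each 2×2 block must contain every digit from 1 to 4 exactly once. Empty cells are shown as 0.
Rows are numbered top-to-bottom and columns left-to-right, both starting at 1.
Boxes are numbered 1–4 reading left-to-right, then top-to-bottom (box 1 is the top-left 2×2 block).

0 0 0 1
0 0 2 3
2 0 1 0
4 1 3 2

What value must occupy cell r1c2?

Cell r1c2 itself could take any of {2, 3, 4} by direct elimination.
Consider where 2 can go in row 1.
r1c1 is out (column 1 already has a 2).
r1c3 is out (column 3 already has a 2).
So the only cell in row 1 that can hold 2 is r1c2.
Therefore r1c2 = 2.

2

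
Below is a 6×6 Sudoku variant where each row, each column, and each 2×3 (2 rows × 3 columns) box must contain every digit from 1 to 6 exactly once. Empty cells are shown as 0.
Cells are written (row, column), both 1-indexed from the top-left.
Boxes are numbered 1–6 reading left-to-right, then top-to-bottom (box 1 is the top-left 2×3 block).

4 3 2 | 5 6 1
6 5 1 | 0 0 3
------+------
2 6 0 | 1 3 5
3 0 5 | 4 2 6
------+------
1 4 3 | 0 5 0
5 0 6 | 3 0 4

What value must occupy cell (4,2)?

1

Row 4 already contains {2, 3, 4, 5, 6}.
Column 2 already contains {3, 4, 5, 6}.
Its 2×3 block (box 3) already contains {2, 3, 5, 6}.
The only value from 1–6 not eliminated is 1, so (4,2) = 1.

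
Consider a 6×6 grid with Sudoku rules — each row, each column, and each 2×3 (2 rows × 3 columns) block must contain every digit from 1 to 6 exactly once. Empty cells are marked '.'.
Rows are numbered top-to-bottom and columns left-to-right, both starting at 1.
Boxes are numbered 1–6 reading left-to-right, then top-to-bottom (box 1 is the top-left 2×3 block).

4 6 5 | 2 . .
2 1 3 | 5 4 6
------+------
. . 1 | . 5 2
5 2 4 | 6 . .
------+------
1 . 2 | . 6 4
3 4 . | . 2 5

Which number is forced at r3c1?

Row 3 already contains {1, 2, 5}.
Column 1 already contains {1, 2, 3, 4, 5}.
Its 2×3 block (box 3) already contains {1, 2, 4, 5}.
The only value from 1–6 not eliminated is 6, so r3c1 = 6.

6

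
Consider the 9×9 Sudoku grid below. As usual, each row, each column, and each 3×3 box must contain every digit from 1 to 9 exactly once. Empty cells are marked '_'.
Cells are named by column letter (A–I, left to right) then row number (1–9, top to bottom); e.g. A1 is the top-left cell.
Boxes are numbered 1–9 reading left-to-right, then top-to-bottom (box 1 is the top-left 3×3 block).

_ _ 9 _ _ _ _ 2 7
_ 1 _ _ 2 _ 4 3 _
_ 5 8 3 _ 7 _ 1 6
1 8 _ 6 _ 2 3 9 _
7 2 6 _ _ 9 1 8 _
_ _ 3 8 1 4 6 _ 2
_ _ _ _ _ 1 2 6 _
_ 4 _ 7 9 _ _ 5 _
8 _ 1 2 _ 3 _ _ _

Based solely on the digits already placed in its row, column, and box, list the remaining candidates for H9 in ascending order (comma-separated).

4,7

Row 9 already contains {1, 2, 3, 8}.
Column H already contains {1, 2, 3, 5, 6, 8, 9}.
Its 3×3 block (box 9) already contains {2, 5, 6}.
Removing those from 1–9 leaves {4, 7} as the candidates for H9.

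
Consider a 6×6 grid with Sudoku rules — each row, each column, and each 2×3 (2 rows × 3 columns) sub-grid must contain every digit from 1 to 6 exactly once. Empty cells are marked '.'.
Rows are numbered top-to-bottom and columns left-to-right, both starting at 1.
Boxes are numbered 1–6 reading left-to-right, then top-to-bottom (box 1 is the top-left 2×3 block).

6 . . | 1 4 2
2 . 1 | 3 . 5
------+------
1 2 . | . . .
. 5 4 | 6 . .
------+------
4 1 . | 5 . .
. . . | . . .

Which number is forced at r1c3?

Cell r1c3 itself could take any of {3, 5} by direct elimination.
Consider where 5 can go in box 1.
r1c2 is out (column 2 already has a 5).
r2c2 is out (row 2 already has a 5).
So the only cell in box 1 that can hold 5 is r1c3.
Therefore r1c3 = 5.

5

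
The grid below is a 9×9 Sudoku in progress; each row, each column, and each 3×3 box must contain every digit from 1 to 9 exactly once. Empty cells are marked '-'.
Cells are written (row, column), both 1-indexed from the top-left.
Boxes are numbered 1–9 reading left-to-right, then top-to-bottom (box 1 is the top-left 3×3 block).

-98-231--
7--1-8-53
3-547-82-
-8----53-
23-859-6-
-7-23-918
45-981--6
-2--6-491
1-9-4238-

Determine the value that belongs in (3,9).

Row 3 already contains {2, 3, 4, 5, 7, 8}.
Column 9 already contains {1, 3, 6, 8}.
Its 3×3 block (box 3) already contains {1, 2, 3, 5, 8}.
The only value from 1–9 not eliminated is 9, so (3,9) = 9.

9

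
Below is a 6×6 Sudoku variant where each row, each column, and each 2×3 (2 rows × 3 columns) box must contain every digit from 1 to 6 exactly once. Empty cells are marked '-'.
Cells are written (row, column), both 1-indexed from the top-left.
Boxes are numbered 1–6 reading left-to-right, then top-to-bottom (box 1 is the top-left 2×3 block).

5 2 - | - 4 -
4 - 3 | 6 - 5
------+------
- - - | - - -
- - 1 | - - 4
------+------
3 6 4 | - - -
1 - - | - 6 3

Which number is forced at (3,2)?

4

Cell (3,2) itself could take any of {3, 4, 5} by direct elimination.
Consider where 4 can go in row 3.
(3,1) is out (column 1 already has a 4).
(3,3) is out (column 3 already has a 4).
(3,4) is out (box 4 already has a 4).
(3,5) is out (column 5 already has a 4).
(3,6) is out (column 6 already has a 4).
So the only cell in row 3 that can hold 4 is (3,2).
Therefore (3,2) = 4.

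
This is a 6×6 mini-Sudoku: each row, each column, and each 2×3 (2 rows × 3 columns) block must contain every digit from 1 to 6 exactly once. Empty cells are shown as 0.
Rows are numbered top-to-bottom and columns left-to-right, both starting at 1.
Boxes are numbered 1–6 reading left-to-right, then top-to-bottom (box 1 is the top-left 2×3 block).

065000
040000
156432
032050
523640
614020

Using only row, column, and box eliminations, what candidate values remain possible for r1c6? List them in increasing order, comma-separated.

1,3,4

Row 1 already contains {5, 6}.
Column 6 already contains {2}.
Its 2×3 block (box 2) already contains {}.
Removing those from 1–6 leaves {1, 3, 4} as the candidates for r1c6.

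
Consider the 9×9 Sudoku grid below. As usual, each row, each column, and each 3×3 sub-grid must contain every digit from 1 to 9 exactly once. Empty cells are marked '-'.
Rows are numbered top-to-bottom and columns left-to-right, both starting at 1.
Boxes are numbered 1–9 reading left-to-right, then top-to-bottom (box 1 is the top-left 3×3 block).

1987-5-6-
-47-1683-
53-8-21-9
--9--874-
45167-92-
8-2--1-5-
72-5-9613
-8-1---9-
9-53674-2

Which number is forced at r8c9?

Cell r8c9 itself could take any of {5, 7} by direct elimination.
Consider where 7 can go in box 9.
r8c7 is out (column 7 already has a 7).
r9c8 is out (row 9 already has a 7).
So the only cell in box 9 that can hold 7 is r8c9.
Therefore r8c9 = 7.

7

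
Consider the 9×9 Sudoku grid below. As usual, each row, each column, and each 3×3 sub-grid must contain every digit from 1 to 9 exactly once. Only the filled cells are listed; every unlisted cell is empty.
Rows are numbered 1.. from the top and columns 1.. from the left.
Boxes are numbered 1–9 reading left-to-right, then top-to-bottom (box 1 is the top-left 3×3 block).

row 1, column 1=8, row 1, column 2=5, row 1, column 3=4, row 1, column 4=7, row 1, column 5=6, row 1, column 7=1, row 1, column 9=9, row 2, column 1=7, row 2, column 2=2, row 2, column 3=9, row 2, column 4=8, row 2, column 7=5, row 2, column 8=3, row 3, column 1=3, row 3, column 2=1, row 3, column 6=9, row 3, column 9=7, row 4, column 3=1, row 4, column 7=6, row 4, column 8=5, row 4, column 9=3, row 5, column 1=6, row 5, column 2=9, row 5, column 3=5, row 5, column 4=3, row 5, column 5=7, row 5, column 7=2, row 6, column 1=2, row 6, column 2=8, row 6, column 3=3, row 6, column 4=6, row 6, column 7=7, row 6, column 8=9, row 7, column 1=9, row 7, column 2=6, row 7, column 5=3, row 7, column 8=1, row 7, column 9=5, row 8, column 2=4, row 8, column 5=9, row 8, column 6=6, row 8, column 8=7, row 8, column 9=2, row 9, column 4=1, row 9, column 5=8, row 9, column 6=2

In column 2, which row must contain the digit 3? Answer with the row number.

9

Consider where 3 can go in column 2.
row 4, column 2 is out (row 4 already has a 3).
So the only cell in column 2 that can hold 3 is row 9, column 2.
That is row 9.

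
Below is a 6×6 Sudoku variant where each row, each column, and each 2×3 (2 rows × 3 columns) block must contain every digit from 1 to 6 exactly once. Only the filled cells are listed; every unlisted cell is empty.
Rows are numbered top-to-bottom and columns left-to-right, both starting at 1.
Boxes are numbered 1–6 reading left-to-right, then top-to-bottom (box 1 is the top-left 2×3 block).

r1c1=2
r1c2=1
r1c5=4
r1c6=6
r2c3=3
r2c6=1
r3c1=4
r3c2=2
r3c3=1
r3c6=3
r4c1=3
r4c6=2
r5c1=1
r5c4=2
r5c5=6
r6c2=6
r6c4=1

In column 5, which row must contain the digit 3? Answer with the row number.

6

Consider where 3 can go in column 5.
r2c5 is out (row 2 already has a 3).
r3c5 is out (row 3 already has a 3).
r4c5 is out (row 4 already has a 3).
So the only cell in column 5 that can hold 3 is r6c5.
That is row 6.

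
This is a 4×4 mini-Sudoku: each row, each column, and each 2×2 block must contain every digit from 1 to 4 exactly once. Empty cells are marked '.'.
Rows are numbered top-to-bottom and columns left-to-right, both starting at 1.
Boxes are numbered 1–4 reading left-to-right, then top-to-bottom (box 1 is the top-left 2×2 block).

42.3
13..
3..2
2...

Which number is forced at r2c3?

Cell r2c3 itself could take any of {2, 4} by direct elimination.
Consider where 2 can go in box 2.
r1c3 is out (row 1 already has a 2).
r2c4 is out (column 4 already has a 2).
So the only cell in box 2 that can hold 2 is r2c3.
Therefore r2c3 = 2.

2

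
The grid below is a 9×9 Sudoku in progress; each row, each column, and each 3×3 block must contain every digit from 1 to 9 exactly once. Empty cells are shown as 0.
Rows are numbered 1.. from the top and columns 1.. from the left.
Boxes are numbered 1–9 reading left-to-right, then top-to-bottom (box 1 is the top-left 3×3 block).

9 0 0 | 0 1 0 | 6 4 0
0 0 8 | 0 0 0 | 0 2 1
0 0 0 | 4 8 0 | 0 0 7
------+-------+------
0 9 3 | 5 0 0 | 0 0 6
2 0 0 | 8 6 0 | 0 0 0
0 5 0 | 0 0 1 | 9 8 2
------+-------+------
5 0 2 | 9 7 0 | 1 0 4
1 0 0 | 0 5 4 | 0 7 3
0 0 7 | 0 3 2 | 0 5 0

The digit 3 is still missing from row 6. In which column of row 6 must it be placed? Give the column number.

4

Consider where 3 can go in row 6.
row 6, column 1 is out (box 4 already has a 3).
row 6, column 3 is out (column 3 already has a 3).
row 6, column 5 is out (column 5 already has a 3).
So the only cell in row 6 that can hold 3 is row 6, column 4.
That is column 4.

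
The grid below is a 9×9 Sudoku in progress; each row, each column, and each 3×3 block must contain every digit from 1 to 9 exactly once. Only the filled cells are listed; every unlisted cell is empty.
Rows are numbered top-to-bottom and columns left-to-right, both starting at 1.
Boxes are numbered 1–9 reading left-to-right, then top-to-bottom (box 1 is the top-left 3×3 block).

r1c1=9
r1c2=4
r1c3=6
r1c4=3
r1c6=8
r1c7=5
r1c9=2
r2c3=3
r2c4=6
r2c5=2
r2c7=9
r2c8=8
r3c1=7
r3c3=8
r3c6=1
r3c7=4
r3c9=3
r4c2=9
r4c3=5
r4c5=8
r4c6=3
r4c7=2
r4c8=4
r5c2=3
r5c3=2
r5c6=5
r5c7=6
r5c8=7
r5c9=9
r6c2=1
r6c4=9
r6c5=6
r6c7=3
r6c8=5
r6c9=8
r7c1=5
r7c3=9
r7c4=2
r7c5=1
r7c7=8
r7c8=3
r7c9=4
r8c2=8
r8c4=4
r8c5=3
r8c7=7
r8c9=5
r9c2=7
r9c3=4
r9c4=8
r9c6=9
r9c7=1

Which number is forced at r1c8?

Row 1 already contains {2, 3, 4, 5, 6, 8, 9}.
Column 8 already contains {3, 4, 5, 7, 8}.
Its 3×3 block (box 3) already contains {2, 3, 4, 5, 8, 9}.
The only value from 1–9 not eliminated is 1, so r1c8 = 1.

1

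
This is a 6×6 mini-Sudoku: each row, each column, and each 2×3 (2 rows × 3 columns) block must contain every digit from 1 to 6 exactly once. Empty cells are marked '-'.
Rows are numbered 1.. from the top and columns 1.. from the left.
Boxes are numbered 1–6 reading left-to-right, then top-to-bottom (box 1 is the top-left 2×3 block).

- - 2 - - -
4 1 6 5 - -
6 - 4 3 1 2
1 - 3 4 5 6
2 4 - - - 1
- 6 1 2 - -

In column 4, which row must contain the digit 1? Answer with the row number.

Consider where 1 can go in column 4.
row 5, column 4 is out (row 5 already has a 1).
So the only cell in column 4 that can hold 1 is row 1, column 4.
That is row 1.

1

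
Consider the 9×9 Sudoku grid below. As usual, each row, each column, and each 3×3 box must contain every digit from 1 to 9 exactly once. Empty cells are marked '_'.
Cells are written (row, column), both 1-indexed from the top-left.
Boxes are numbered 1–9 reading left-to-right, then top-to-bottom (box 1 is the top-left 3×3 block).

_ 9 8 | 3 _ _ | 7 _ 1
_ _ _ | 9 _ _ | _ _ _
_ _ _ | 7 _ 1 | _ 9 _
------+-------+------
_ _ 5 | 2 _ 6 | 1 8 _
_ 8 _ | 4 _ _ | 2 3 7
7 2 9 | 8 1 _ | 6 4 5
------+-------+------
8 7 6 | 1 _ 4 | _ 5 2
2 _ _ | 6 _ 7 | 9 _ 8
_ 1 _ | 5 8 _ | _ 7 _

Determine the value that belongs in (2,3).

Cell (2,3) itself could take any of {1, 2, 3, 4, 7} by direct elimination.
Consider where 7 can go in row 2.
(2,1) is out (column 1 already has a 7). (2,2) is out (column 2 already has a 7). (2,5) is out (box 2 already has a 7). (2,6) is out (column 6 already has a 7). The remaining empty cells in row 2 are similarly blocked.
So the only cell in row 2 that can hold 7 is (2,3).
Therefore (2,3) = 7.

7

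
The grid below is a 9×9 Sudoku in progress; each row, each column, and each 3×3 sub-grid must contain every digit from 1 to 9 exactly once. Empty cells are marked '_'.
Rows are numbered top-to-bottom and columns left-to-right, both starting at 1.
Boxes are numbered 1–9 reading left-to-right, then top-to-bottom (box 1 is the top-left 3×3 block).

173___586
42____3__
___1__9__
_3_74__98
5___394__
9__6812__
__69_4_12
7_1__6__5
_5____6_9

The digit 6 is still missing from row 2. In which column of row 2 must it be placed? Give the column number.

5

Consider where 6 can go in row 2.
r2c3 is out (column 3 already has a 6).
r2c4 is out (column 4 already has a 6).
r2c6 is out (column 6 already has a 6).
r2c8 is out (box 3 already has a 6).
r2c9 is out (column 9 already has a 6).
So the only cell in row 2 that can hold 6 is r2c5.
That is column 5.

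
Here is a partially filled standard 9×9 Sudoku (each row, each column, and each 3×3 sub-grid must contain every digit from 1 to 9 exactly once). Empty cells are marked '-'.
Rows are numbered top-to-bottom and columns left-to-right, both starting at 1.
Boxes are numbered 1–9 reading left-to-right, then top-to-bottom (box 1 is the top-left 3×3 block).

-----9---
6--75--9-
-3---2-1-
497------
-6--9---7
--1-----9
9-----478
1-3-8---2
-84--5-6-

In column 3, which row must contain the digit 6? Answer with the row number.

Consider where 6 can go in column 3.
R1C3 is out (box 1 already has a 6).
R2C3 is out (row 2 already has a 6).
R3C3 is out (box 1 already has a 6).
R5C3 is out (row 5 already has a 6).
So the only cell in column 3 that can hold 6 is R7C3.
That is row 7.

7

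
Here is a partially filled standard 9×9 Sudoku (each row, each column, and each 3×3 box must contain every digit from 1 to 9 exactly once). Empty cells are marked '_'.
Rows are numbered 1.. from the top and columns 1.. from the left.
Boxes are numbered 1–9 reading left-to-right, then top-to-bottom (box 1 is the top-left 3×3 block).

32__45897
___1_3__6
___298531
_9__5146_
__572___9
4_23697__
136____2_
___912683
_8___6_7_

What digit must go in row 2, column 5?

7

Row 2 already contains {1, 3, 6}.
Column 5 already contains {1, 2, 4, 5, 6, 9}.
Its 3×3 block (box 2) already contains {1, 2, 3, 4, 5, 8, 9}.
The only value from 1–9 not eliminated is 7, so row 2, column 5 = 7.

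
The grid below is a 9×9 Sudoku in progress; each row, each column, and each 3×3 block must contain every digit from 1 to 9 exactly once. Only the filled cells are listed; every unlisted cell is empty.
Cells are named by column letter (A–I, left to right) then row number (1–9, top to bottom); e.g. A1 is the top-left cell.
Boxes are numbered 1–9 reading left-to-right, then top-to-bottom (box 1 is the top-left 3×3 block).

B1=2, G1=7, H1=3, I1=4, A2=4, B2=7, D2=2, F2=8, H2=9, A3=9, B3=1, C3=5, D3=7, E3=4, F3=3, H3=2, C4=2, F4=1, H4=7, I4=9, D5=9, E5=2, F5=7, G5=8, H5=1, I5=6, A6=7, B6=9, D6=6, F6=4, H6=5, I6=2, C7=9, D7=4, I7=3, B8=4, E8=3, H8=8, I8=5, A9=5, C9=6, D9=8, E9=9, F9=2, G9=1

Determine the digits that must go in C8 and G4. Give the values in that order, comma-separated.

7,4

For C8:
  Consider where 7 can go in column C.
  C1 is out (row 1 already has a 7).
  C2 is out (row 2 already has a 7).
  C5 is out (row 5 already has a 7).
  C6 is out (row 6 already has a 7).
  So the only cell in column C that can hold 7 is C8.
  So C8 = 7.
For G4:
  Consider where 4 can go in row 4.
  A4 is out (column A already has a 4).
  B4 is out (column B already has a 4).
  D4 is out (column D already has a 4).
  E4 is out (column E already has a 4).
  So the only cell in row 4 that can hold 4 is G4.
  So G4 = 4.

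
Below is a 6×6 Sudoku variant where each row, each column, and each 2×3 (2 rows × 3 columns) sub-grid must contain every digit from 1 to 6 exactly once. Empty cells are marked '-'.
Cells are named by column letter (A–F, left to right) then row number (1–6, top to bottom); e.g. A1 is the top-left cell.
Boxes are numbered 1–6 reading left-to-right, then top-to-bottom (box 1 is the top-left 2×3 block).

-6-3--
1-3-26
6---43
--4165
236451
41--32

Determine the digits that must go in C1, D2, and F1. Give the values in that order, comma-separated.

2,5,4

For C1:
  Consider where 2 can go in row 1.
  A1 is out (column A already has a 2).
  E1 is out (column E already has a 2).
  F1 is out (column F already has a 2).
  So the only cell in row 1 that can hold 2 is C1.
  So C1 = 2.
For D2:
  Row 2 already contains {1, 2, 3, 6}.
  Column D already contains {1, 3, 4}.
  Its 2×3 block (box 2) already contains {2, 3, 6}.
  The only value from 1–6 not eliminated is 5, so D2 = 5.
For F1:
  Row 1 already contains {3, 6}.
  Column F already contains {1, 2, 3, 5, 6}.
  Its 2×3 block (box 2) already contains {2, 3, 6}.
  The only value from 1–6 not eliminated is 4, so F1 = 4.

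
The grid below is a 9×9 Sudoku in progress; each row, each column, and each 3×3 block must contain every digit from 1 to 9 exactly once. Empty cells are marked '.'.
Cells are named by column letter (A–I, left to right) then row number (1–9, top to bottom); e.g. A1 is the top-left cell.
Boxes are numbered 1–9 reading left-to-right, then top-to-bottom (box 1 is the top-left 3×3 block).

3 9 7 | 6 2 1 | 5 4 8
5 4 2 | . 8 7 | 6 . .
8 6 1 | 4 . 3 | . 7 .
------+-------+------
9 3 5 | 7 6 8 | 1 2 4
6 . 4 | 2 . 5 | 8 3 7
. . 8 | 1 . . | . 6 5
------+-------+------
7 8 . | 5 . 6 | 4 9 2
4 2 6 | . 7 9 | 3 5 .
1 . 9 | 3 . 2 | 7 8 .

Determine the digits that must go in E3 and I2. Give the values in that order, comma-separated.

5,3

For E3:
  Consider where 5 can go in row 3.
  G3 is out (column G already has a 5).
  I3 is out (column I already has a 5).
  So the only cell in row 3 that can hold 5 is E3.
  So E3 = 5.
For I2:
  Consider where 3 can go in row 2.
  D2 is out (column D already has a 3).
  H2 is out (column H already has a 3).
  So the only cell in row 2 that can hold 3 is I2.
  So I2 = 3.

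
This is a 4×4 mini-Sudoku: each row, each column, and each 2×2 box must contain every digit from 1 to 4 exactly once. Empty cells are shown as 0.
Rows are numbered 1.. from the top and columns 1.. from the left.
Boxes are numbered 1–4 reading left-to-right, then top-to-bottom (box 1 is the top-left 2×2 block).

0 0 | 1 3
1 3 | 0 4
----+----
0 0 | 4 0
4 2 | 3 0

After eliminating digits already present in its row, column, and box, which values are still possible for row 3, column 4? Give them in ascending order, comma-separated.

1,2

Row 3 already contains {4}.
Column 4 already contains {3, 4}.
Its 2×2 block (box 4) already contains {3, 4}.
Removing those from 1–4 leaves {1, 2} as the candidates for row 3, column 4.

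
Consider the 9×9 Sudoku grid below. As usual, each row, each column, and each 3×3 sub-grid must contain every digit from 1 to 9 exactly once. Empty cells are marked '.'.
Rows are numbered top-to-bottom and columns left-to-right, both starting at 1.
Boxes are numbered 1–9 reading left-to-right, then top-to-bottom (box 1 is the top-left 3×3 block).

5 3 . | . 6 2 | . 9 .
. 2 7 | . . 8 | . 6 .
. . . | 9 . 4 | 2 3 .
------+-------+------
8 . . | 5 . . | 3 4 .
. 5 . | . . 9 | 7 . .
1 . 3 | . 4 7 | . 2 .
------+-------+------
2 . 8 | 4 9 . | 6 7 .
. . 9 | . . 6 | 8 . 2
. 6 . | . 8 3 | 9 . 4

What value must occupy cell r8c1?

Cell r8c1 itself could take any of {3, 4, 7} by direct elimination.
Consider where 3 can go in box 7.
r7c2 is out (column 2 already has a 3).
r8c2 is out (column 2 already has a 3).
r9c1 is out (row 9 already has a 3).
r9c3 is out (row 9 already has a 3).
So the only cell in box 7 that can hold 3 is r8c1.
Therefore r8c1 = 3.

3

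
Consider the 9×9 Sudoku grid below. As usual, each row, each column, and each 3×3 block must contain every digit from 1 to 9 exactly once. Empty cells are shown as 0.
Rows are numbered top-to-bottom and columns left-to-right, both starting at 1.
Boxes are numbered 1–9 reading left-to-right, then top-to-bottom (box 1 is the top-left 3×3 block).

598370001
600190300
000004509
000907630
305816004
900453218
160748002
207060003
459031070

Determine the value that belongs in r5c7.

7

Cell r5c7 itself could take any of {7, 9} by direct elimination.
Consider where 7 can go in column 7.
r1c7 is out (row 1 already has a 7).
r7c7 is out (row 7 already has a 7).
r8c7 is out (row 8 already has a 7).
r9c7 is out (row 9 already has a 7).
So the only cell in column 7 that can hold 7 is r5c7.
Therefore r5c7 = 7.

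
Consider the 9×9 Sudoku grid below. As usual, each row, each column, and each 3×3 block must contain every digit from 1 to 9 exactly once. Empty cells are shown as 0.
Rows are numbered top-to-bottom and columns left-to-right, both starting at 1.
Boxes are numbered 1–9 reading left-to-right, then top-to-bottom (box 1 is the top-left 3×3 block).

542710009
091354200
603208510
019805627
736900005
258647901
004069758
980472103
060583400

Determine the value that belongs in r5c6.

1

Row 5 already contains {3, 5, 6, 7, 9}.
Column 6 already contains {2, 3, 4, 5, 7, 8, 9}.
Its 3×3 block (box 5) already contains {4, 5, 6, 7, 8, 9}.
The only value from 1–9 not eliminated is 1, so r5c6 = 1.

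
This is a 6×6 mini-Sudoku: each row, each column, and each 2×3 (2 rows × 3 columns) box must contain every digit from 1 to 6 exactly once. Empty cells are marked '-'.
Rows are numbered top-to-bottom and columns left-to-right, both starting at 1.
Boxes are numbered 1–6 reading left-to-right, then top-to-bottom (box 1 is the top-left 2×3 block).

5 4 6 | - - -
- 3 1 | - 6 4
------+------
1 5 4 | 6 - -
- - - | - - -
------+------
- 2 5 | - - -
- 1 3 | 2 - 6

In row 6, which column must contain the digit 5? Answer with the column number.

Consider where 5 can go in row 6.
R6C1 is out (column 1 already has a 5).
So the only cell in row 6 that can hold 5 is R6C5.
That is column 5.

5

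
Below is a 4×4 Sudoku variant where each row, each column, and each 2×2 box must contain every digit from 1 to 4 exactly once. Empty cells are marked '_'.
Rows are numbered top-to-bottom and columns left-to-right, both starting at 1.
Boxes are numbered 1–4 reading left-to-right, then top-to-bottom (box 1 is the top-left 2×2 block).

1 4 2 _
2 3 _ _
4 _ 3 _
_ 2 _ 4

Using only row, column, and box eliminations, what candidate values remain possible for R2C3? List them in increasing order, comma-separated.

Row 2 already contains {2, 3}.
Column 3 already contains {2, 3}.
Its 2×2 block (box 2) already contains {2}.
Removing those from 1–4 leaves {1, 4} as the candidates for R2C3.

1,4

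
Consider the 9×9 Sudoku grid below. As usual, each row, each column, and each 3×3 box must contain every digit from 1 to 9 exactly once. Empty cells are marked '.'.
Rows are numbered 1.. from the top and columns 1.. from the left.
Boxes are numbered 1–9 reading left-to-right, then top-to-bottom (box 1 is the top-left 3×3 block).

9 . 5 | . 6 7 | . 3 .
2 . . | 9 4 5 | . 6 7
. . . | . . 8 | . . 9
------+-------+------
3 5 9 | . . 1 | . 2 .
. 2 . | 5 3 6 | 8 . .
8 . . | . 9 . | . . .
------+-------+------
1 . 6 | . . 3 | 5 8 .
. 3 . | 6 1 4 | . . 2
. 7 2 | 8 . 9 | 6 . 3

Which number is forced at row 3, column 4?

3

Cell row 3, column 4 itself could take any of {1, 2, 3} by direct elimination.
Consider where 3 can go in box 2.
row 1, column 4 is out (row 1 already has a 3).
row 3, column 5 is out (column 5 already has a 3).
So the only cell in box 2 that can hold 3 is row 3, column 4.
Therefore row 3, column 4 = 3.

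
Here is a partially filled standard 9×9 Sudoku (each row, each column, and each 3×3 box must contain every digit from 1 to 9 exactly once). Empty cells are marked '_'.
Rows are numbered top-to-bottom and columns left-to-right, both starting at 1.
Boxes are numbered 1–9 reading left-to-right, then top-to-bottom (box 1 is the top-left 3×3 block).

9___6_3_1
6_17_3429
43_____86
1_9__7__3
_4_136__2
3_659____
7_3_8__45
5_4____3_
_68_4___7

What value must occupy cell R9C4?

Cell R9C4 itself could take any of {2, 3, 9} by direct elimination.
Consider where 3 can go in row 9.
R9C1 is out (column 1 already has a 3).
R9C6 is out (column 6 already has a 3).
R9C7 is out (column 7 already has a 3).
R9C8 is out (column 8 already has a 3).
So the only cell in row 9 that can hold 3 is R9C4.
Therefore R9C4 = 3.

3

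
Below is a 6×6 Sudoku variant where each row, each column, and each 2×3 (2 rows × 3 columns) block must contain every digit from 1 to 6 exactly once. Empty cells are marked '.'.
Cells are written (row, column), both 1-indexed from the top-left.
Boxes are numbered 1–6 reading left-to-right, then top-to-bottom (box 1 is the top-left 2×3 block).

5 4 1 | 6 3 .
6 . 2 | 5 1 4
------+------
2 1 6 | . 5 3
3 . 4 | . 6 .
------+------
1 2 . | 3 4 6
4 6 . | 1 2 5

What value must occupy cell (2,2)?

Row 2 already contains {1, 2, 4, 5, 6}.
Column 2 already contains {1, 2, 4, 6}.
Its 2×3 block (box 1) already contains {1, 2, 4, 5, 6}.
The only value from 1–6 not eliminated is 3, so (2,2) = 3.

3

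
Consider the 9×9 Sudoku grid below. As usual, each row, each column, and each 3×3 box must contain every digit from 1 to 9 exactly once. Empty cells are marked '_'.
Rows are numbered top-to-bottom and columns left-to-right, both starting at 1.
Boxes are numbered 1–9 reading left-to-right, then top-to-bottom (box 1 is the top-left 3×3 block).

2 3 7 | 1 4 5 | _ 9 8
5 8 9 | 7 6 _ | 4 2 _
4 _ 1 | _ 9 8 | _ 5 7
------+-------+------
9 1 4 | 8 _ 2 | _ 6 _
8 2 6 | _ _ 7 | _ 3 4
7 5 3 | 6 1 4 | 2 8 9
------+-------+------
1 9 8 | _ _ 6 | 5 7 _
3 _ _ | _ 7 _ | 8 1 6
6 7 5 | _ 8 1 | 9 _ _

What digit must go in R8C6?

9

Row 8 already contains {1, 3, 6, 7, 8}.
Column 6 already contains {1, 2, 4, 5, 6, 7, 8}.
Its 3×3 block (box 8) already contains {1, 6, 7, 8}.
The only value from 1–9 not eliminated is 9, so R8C6 = 9.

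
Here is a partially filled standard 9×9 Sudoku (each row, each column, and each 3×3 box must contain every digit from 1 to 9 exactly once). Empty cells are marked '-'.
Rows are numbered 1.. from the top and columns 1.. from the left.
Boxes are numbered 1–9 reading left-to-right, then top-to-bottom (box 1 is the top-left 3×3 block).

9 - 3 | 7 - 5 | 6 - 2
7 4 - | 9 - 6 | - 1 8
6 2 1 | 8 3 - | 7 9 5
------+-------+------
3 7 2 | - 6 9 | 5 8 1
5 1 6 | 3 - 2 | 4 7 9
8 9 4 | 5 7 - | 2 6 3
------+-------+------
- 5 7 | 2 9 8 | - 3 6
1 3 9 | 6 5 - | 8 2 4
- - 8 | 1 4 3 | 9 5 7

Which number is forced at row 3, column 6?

Row 3 already contains {1, 2, 3, 5, 6, 7, 8, 9}.
Column 6 already contains {2, 3, 5, 6, 8, 9}.
Its 3×3 block (box 2) already contains {3, 5, 6, 7, 8, 9}.
The only value from 1–9 not eliminated is 4, so row 3, column 6 = 4.

4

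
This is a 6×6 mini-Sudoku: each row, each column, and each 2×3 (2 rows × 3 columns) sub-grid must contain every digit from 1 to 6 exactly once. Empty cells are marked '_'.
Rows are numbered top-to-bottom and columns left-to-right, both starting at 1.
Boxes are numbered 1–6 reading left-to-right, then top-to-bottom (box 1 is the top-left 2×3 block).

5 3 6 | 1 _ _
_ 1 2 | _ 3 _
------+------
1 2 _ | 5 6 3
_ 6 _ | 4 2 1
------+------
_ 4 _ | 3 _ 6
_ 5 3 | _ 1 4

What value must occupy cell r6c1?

6

Cell r6c1 itself could take any of {2, 6} by direct elimination.
Consider where 6 can go in row 6.
r6c4 is out (box 6 already has a 6).
So the only cell in row 6 that can hold 6 is r6c1.
Therefore r6c1 = 6.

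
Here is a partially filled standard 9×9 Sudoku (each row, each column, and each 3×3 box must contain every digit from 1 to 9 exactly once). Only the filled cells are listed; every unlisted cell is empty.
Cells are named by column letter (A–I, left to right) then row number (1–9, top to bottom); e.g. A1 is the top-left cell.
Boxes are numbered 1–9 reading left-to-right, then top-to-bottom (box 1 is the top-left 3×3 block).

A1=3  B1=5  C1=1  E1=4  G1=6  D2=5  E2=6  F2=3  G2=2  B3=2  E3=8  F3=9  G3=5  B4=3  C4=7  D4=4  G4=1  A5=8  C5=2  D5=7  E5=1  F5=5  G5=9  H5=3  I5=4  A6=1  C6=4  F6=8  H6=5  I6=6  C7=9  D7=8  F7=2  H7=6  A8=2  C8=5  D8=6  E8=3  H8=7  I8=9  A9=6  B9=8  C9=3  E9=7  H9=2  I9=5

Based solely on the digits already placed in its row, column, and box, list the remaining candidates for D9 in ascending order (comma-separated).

1,9

Row 9 already contains {2, 3, 5, 6, 7, 8}.
Column D already contains {4, 5, 6, 7, 8}.
Its 3×3 block (box 8) already contains {2, 3, 6, 7, 8}.
Removing those from 1–9 leaves {1, 9} as the candidates for D9.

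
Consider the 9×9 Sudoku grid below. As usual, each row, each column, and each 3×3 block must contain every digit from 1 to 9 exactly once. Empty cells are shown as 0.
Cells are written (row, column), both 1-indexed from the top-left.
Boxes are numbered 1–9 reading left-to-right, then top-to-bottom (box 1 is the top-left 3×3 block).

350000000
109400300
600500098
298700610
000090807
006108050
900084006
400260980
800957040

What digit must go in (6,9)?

Cell (6,9) itself could take any of {2, 3, 4, 9} by direct elimination.
Consider where 9 can go in column 9.
(1,9) is out (box 3 already has a 9).
(2,9) is out (row 2 already has a 9).
(4,9) is out (row 4 already has a 9).
(8,9) is out (row 8 already has a 9).
(9,9) is out (row 9 already has a 9).
So the only cell in column 9 that can hold 9 is (6,9).
Therefore (6,9) = 9.

9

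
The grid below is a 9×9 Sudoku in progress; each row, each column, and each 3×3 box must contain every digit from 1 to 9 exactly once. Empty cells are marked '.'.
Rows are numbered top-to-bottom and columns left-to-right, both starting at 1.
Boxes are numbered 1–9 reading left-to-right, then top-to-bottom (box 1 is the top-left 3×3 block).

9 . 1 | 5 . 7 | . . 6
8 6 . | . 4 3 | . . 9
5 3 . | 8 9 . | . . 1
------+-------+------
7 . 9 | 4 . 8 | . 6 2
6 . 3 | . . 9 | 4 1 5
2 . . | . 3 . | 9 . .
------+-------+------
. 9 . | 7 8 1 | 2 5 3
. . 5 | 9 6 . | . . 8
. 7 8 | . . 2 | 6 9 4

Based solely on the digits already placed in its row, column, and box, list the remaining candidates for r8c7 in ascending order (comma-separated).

1,7

Row 8 already contains {5, 6, 8, 9}.
Column 7 already contains {2, 4, 6, 9}.
Its 3×3 block (box 9) already contains {2, 3, 4, 5, 6, 8, 9}.
Removing those from 1–9 leaves {1, 7} as the candidates for r8c7.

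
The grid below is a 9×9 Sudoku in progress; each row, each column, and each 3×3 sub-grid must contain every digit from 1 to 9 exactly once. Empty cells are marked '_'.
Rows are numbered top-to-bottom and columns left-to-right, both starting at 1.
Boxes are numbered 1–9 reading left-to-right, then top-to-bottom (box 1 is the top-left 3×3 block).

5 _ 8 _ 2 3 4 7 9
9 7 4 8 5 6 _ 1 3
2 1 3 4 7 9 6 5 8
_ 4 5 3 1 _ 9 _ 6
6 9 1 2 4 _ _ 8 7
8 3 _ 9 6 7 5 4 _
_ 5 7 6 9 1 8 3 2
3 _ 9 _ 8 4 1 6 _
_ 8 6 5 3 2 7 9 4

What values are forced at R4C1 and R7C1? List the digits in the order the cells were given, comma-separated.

7,4

For R4C1:
  Row 4 already contains {1, 3, 4, 5, 6, 9}.
  Column 1 already contains {2, 3, 5, 6, 8, 9}.
  Its 3×3 block (box 4) already contains {1, 3, 4, 5, 6, 8, 9}.
  The only value from 1–9 not eliminated is 7, so R4C1 = 7.
For R7C1:
  Row 7 already contains {1, 2, 3, 5, 6, 7, 8, 9}.
  Column 1 already contains {2, 3, 5, 6, 8, 9}.
  Its 3×3 block (box 7) already contains {3, 5, 6, 7, 8, 9}.
  The only value from 1–9 not eliminated is 4, so R7C1 = 4.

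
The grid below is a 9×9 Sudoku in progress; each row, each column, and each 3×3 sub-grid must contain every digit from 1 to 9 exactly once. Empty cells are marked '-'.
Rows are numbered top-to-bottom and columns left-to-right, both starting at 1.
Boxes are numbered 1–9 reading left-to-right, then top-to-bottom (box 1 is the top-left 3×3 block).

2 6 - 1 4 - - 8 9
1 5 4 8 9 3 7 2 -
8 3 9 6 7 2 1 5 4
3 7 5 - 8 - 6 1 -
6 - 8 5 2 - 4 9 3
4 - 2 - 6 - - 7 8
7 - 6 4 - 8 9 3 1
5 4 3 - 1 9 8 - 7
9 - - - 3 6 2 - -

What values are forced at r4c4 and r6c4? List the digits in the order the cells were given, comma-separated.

9,3

For r4c4:
  Row 4 already contains {1, 3, 5, 6, 7, 8}.
  Column 4 already contains {1, 4, 5, 6, 8}.
  Its 3×3 block (box 5) already contains {2, 5, 6, 8}.
  The only value from 1–9 not eliminated is 9, so r4c4 = 9.
For r6c4:
  Consider where 3 can go in row 6.
  r6c2 is out (column 2 already has a 3).
  r6c6 is out (column 6 already has a 3).
  r6c7 is out (box 6 already has a 3).
  So the only cell in row 6 that can hold 3 is r6c4.
  So r6c4 = 3.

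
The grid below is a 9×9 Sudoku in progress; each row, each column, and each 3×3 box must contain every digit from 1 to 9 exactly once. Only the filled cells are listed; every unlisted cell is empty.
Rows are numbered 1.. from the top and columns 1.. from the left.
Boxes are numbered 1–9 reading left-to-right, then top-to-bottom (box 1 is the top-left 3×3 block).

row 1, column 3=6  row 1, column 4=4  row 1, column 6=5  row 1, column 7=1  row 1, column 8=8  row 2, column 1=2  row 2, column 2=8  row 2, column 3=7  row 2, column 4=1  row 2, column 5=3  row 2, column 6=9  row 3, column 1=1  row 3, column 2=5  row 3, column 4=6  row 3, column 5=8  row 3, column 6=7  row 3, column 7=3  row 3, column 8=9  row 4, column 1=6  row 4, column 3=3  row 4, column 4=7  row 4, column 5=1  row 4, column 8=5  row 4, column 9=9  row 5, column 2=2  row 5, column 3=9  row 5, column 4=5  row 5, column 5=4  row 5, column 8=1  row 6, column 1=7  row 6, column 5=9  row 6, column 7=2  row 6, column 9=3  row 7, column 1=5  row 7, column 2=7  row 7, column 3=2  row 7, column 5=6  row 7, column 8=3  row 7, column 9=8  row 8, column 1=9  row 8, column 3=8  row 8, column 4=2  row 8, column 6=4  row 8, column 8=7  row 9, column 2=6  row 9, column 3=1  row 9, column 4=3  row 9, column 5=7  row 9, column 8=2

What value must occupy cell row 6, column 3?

Cell row 6, column 3 itself could take any of {4, 5} by direct elimination.
Consider where 5 can go in row 6.
row 6, column 2 is out (column 2 already has a 5).
row 6, column 4 is out (column 4 already has a 5).
row 6, column 6 is out (column 6 already has a 5).
row 6, column 8 is out (column 8 already has a 5).
So the only cell in row 6 that can hold 5 is row 6, column 3.
Therefore row 6, column 3 = 5.

5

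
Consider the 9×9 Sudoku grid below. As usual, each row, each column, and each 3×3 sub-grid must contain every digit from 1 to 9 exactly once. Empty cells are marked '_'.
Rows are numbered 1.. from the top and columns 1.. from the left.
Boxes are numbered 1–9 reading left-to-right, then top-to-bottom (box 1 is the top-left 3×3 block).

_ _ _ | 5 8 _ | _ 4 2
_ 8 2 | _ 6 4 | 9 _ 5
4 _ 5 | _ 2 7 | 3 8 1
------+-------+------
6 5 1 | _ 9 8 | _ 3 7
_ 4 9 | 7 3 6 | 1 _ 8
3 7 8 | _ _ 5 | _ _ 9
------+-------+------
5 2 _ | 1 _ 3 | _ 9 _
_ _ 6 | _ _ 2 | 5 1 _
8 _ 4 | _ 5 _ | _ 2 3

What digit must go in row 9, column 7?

7

Cell row 9, column 7 itself could take any of {6, 7} by direct elimination.
Consider where 7 can go in row 9.
row 9, column 2 is out (column 2 already has a 7).
row 9, column 4 is out (column 4 already has a 7).
row 9, column 6 is out (column 6 already has a 7).
So the only cell in row 9 that can hold 7 is row 9, column 7.
Therefore row 9, column 7 = 7.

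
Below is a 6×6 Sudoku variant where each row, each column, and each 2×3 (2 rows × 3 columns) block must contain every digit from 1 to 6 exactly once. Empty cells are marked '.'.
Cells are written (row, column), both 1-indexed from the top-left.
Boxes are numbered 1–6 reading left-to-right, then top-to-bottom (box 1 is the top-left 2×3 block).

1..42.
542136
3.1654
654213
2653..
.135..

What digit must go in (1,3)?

6

Row 1 already contains {1, 2, 4}.
Column 3 already contains {1, 2, 3, 4, 5}.
Its 2×3 block (box 1) already contains {1, 2, 4, 5}.
The only value from 1–6 not eliminated is 6, so (1,3) = 6.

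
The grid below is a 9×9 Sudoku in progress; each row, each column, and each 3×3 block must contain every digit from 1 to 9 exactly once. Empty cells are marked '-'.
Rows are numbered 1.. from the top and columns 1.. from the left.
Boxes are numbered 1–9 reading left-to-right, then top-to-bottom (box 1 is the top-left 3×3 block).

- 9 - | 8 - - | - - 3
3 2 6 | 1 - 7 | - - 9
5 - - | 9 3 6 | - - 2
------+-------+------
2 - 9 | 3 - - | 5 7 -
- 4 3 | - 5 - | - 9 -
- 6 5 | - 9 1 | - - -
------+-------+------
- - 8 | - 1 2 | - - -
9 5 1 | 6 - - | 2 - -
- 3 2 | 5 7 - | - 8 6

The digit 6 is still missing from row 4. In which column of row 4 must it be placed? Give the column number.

Consider where 6 can go in row 4.
row 4, column 2 is out (column 2 already has a 6).
row 4, column 6 is out (column 6 already has a 6).
row 4, column 9 is out (column 9 already has a 6).
So the only cell in row 4 that can hold 6 is row 4, column 5.
That is column 5.

5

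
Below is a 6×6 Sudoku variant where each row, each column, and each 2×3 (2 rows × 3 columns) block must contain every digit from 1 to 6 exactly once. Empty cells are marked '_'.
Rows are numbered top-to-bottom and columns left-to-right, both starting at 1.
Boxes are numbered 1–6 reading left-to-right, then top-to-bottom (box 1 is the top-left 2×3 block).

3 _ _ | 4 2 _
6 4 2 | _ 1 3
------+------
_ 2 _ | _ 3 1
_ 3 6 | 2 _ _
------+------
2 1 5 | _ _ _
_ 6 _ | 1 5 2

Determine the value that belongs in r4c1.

Cell r4c1 itself could take any of {1, 4, 5} by direct elimination.
Consider where 1 can go in column 1.
r3c1 is out (row 3 already has a 1).
r6c1 is out (row 6 already has a 1).
So the only cell in column 1 that can hold 1 is r4c1.
Therefore r4c1 = 1.

1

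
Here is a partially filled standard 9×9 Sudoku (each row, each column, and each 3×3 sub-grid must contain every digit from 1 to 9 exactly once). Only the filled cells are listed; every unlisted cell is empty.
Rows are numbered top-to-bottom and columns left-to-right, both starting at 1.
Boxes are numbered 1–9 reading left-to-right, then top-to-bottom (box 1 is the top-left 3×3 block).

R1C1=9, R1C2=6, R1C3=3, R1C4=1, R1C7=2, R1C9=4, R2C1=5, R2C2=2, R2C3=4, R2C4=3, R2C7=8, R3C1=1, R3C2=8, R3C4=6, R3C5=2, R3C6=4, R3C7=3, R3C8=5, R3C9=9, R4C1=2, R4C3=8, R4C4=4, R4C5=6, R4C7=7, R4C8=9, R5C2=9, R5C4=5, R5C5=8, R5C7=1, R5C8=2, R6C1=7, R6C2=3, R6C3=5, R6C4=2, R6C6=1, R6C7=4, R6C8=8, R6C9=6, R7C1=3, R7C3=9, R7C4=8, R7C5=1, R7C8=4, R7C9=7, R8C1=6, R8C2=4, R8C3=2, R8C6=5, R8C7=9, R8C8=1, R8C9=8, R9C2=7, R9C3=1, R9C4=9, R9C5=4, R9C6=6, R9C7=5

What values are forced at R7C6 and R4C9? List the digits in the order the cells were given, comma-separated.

2,5

For R7C6:
  Row 7 already contains {1, 3, 4, 7, 8, 9}.
  Column 6 already contains {1, 4, 5, 6}.
  Its 3×3 block (box 8) already contains {1, 4, 5, 6, 8, 9}.
  The only value from 1–9 not eliminated is 2, so R7C6 = 2.
For R4C9:
  Consider where 5 can go in row 4.
  R4C2 is out (box 4 already has a 5).
  R4C6 is out (column 6 already has a 5).
  So the only cell in row 4 that can hold 5 is R4C9.
  So R4C9 = 5.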